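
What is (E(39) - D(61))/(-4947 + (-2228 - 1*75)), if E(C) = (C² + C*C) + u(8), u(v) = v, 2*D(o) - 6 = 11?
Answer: -6083/14500 ≈ -0.41952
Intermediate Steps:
D(o) = 17/2 (D(o) = 3 + (½)*11 = 3 + 11/2 = 17/2)
E(C) = 8 + 2*C² (E(C) = (C² + C*C) + 8 = (C² + C²) + 8 = 2*C² + 8 = 8 + 2*C²)
(E(39) - D(61))/(-4947 + (-2228 - 1*75)) = ((8 + 2*39²) - 1*17/2)/(-4947 + (-2228 - 1*75)) = ((8 + 2*1521) - 17/2)/(-4947 + (-2228 - 75)) = ((8 + 3042) - 17/2)/(-4947 - 2303) = (3050 - 17/2)/(-7250) = (6083/2)*(-1/7250) = -6083/14500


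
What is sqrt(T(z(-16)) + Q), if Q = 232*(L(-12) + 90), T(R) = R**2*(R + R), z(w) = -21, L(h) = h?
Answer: I*sqrt(426) ≈ 20.64*I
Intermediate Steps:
T(R) = 2*R**3 (T(R) = R**2*(2*R) = 2*R**3)
Q = 18096 (Q = 232*(-12 + 90) = 232*78 = 18096)
sqrt(T(z(-16)) + Q) = sqrt(2*(-21)**3 + 18096) = sqrt(2*(-9261) + 18096) = sqrt(-18522 + 18096) = sqrt(-426) = I*sqrt(426)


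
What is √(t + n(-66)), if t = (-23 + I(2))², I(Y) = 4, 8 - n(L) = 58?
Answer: √311 ≈ 17.635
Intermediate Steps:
n(L) = -50 (n(L) = 8 - 1*58 = 8 - 58 = -50)
t = 361 (t = (-23 + 4)² = (-19)² = 361)
√(t + n(-66)) = √(361 - 50) = √311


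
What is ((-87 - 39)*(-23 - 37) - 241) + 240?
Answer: 7559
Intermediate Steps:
((-87 - 39)*(-23 - 37) - 241) + 240 = (-126*(-60) - 241) + 240 = (7560 - 241) + 240 = 7319 + 240 = 7559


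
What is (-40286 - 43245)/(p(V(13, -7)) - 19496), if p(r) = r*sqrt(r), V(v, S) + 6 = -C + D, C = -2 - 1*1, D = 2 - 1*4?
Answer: 232645768/54299163 - 59665*I*sqrt(5)/54299163 ≈ 4.2845 - 0.002457*I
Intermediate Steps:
D = -2 (D = 2 - 4 = -2)
C = -3 (C = -2 - 1 = -3)
V(v, S) = -5 (V(v, S) = -6 + (-1*(-3) - 2) = -6 + (3 - 2) = -6 + 1 = -5)
p(r) = r**(3/2)
(-40286 - 43245)/(p(V(13, -7)) - 19496) = (-40286 - 43245)/((-5)**(3/2) - 19496) = -83531/(-5*I*sqrt(5) - 19496) = -83531/(-19496 - 5*I*sqrt(5))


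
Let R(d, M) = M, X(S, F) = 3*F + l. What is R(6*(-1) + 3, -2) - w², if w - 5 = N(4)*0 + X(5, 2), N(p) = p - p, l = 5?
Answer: -258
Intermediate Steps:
N(p) = 0
X(S, F) = 5 + 3*F (X(S, F) = 3*F + 5 = 5 + 3*F)
w = 16 (w = 5 + (0*0 + (5 + 3*2)) = 5 + (0 + (5 + 6)) = 5 + (0 + 11) = 5 + 11 = 16)
R(6*(-1) + 3, -2) - w² = -2 - 1*16² = -2 - 1*256 = -2 - 256 = -258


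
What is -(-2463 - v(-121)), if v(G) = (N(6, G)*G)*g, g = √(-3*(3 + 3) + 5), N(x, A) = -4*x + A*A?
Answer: 2463 - 1768657*I*√13 ≈ 2463.0 - 6.377e+6*I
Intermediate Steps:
N(x, A) = A² - 4*x (N(x, A) = -4*x + A² = A² - 4*x)
g = I*√13 (g = √(-3*6 + 5) = √(-18 + 5) = √(-13) = I*√13 ≈ 3.6056*I)
v(G) = I*G*√13*(-24 + G²) (v(G) = ((G² - 4*6)*G)*(I*√13) = ((G² - 24)*G)*(I*√13) = ((-24 + G²)*G)*(I*√13) = (G*(-24 + G²))*(I*√13) = I*G*√13*(-24 + G²))
-(-2463 - v(-121)) = -(-2463 - I*(-121)*√13*(-24 + (-121)²)) = -(-2463 - I*(-121)*√13*(-24 + 14641)) = -(-2463 - I*(-121)*√13*14617) = -(-2463 - (-1768657)*I*√13) = -(-2463 + 1768657*I*√13) = 2463 - 1768657*I*√13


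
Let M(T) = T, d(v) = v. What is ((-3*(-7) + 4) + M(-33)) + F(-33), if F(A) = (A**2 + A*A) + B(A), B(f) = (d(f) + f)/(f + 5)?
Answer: 30413/14 ≈ 2172.4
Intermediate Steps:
B(f) = 2*f/(5 + f) (B(f) = (f + f)/(f + 5) = (2*f)/(5 + f) = 2*f/(5 + f))
F(A) = 2*A**2 + 2*A/(5 + A) (F(A) = (A**2 + A*A) + 2*A/(5 + A) = (A**2 + A**2) + 2*A/(5 + A) = 2*A**2 + 2*A/(5 + A))
((-3*(-7) + 4) + M(-33)) + F(-33) = ((-3*(-7) + 4) - 33) + 2*(-33)*(1 - 33*(5 - 33))/(5 - 33) = ((21 + 4) - 33) + 2*(-33)*(1 - 33*(-28))/(-28) = (25 - 33) + 2*(-33)*(-1/28)*(1 + 924) = -8 + 2*(-33)*(-1/28)*925 = -8 + 30525/14 = 30413/14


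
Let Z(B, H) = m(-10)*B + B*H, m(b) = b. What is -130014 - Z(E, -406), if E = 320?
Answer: 3106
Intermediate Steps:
Z(B, H) = -10*B + B*H
-130014 - Z(E, -406) = -130014 - 320*(-10 - 406) = -130014 - 320*(-416) = -130014 - 1*(-133120) = -130014 + 133120 = 3106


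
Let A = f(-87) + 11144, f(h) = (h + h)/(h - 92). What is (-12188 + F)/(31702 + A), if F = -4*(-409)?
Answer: -236101/958701 ≈ -0.24627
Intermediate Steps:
F = 1636
f(h) = 2*h/(-92 + h) (f(h) = (2*h)/(-92 + h) = 2*h/(-92 + h))
A = 1994950/179 (A = 2*(-87)/(-92 - 87) + 11144 = 2*(-87)/(-179) + 11144 = 2*(-87)*(-1/179) + 11144 = 174/179 + 11144 = 1994950/179 ≈ 11145.)
(-12188 + F)/(31702 + A) = (-12188 + 1636)/(31702 + 1994950/179) = -10552/7669608/179 = -10552*179/7669608 = -236101/958701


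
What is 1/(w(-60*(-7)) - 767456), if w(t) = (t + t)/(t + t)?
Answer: -1/767455 ≈ -1.3030e-6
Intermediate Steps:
w(t) = 1 (w(t) = (2*t)/((2*t)) = (2*t)*(1/(2*t)) = 1)
1/(w(-60*(-7)) - 767456) = 1/(1 - 767456) = 1/(-767455) = -1/767455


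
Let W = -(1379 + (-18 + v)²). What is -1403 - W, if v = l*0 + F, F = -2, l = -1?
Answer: 376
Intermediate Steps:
v = -2 (v = -1*0 - 2 = 0 - 2 = -2)
W = -1779 (W = -(1379 + (-18 - 2)²) = -(1379 + (-20)²) = -(1379 + 400) = -1*1779 = -1779)
-1403 - W = -1403 - 1*(-1779) = -1403 + 1779 = 376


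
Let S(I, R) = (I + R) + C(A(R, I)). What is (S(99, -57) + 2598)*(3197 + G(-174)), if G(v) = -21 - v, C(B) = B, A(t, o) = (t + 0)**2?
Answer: 19728150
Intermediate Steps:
A(t, o) = t**2
S(I, R) = I + R + R**2 (S(I, R) = (I + R) + R**2 = I + R + R**2)
(S(99, -57) + 2598)*(3197 + G(-174)) = ((99 - 57 + (-57)**2) + 2598)*(3197 + (-21 - 1*(-174))) = ((99 - 57 + 3249) + 2598)*(3197 + (-21 + 174)) = (3291 + 2598)*(3197 + 153) = 5889*3350 = 19728150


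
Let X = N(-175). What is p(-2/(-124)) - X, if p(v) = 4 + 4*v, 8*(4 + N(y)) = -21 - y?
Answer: -1387/124 ≈ -11.185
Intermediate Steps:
N(y) = -53/8 - y/8 (N(y) = -4 + (-21 - y)/8 = -4 + (-21/8 - y/8) = -53/8 - y/8)
X = 61/4 (X = -53/8 - 1/8*(-175) = -53/8 + 175/8 = 61/4 ≈ 15.250)
p(-2/(-124)) - X = (4 + 4*(-2/(-124))) - 1*61/4 = (4 + 4*(-2*(-1/124))) - 61/4 = (4 + 4*(1/62)) - 61/4 = (4 + 2/31) - 61/4 = 126/31 - 61/4 = -1387/124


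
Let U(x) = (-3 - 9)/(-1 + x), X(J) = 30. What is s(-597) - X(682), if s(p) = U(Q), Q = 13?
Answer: -31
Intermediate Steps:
U(x) = -12/(-1 + x)
s(p) = -1 (s(p) = -12/(-1 + 13) = -12/12 = -12*1/12 = -1)
s(-597) - X(682) = -1 - 1*30 = -1 - 30 = -31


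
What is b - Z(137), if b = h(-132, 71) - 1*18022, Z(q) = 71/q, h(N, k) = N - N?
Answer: -2469085/137 ≈ -18023.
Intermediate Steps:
h(N, k) = 0
b = -18022 (b = 0 - 1*18022 = 0 - 18022 = -18022)
b - Z(137) = -18022 - 71/137 = -2469085/137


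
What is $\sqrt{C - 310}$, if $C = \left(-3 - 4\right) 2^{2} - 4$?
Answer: $3 i \sqrt{38} \approx 18.493 i$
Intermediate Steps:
$C = -32$ ($C = \left(-7\right) 4 - 4 = -28 - 4 = -32$)
$\sqrt{C - 310} = \sqrt{-32 - 310} = \sqrt{-342} = 3 i \sqrt{38}$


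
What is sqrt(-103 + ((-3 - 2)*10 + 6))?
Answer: 7*I*sqrt(3) ≈ 12.124*I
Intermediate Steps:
sqrt(-103 + ((-3 - 2)*10 + 6)) = sqrt(-103 + (-5*10 + 6)) = sqrt(-103 + (-50 + 6)) = sqrt(-103 - 44) = sqrt(-147) = 7*I*sqrt(3)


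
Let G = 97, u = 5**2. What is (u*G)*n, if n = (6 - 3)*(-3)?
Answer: -21825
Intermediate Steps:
u = 25
n = -9 (n = 3*(-3) = -9)
(u*G)*n = (25*97)*(-9) = 2425*(-9) = -21825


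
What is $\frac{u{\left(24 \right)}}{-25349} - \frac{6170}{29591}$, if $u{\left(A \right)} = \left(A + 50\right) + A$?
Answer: $- \frac{159303248}{750102259} \approx -0.21238$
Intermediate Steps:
$u{\left(A \right)} = 50 + 2 A$ ($u{\left(A \right)} = \left(50 + A\right) + A = 50 + 2 A$)
$\frac{u{\left(24 \right)}}{-25349} - \frac{6170}{29591} = \frac{50 + 2 \cdot 24}{-25349} - \frac{6170}{29591} = \left(50 + 48\right) \left(- \frac{1}{25349}\right) - \frac{6170}{29591} = 98 \left(- \frac{1}{25349}\right) - \frac{6170}{29591} = - \frac{98}{25349} - \frac{6170}{29591} = - \frac{159303248}{750102259}$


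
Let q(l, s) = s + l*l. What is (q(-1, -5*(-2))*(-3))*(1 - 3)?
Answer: 66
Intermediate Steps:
q(l, s) = s + l²
(q(-1, -5*(-2))*(-3))*(1 - 3) = ((-5*(-2) + (-1)²)*(-3))*(1 - 3) = ((10 + 1)*(-3))*(-2) = (11*(-3))*(-2) = -33*(-2) = 66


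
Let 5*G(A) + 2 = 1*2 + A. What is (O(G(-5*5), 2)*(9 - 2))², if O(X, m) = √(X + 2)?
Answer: -147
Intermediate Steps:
G(A) = A/5 (G(A) = -⅖ + (1*2 + A)/5 = -⅖ + (2 + A)/5 = -⅖ + (⅖ + A/5) = A/5)
O(X, m) = √(2 + X)
(O(G(-5*5), 2)*(9 - 2))² = (√(2 + (-5*5)/5)*(9 - 2))² = (√(2 + (⅕)*(-25))*7)² = (√(2 - 5)*7)² = (√(-3)*7)² = ((I*√3)*7)² = (7*I*√3)² = -147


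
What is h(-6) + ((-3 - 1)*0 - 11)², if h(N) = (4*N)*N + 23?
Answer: 288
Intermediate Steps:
h(N) = 23 + 4*N² (h(N) = 4*N² + 23 = 23 + 4*N²)
h(-6) + ((-3 - 1)*0 - 11)² = (23 + 4*(-6)²) + ((-3 - 1)*0 - 11)² = (23 + 4*36) + (-4*0 - 11)² = (23 + 144) + (0 - 11)² = 167 + (-11)² = 167 + 121 = 288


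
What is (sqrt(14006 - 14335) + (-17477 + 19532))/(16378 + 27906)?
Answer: 2055/44284 + I*sqrt(329)/44284 ≈ 0.046405 + 0.00040959*I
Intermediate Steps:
(sqrt(14006 - 14335) + (-17477 + 19532))/(16378 + 27906) = (sqrt(-329) + 2055)/44284 = (I*sqrt(329) + 2055)*(1/44284) = (2055 + I*sqrt(329))*(1/44284) = 2055/44284 + I*sqrt(329)/44284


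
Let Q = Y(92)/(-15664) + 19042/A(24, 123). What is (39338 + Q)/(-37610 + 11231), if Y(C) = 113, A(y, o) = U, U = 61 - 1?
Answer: -9317423257/6198009840 ≈ -1.5033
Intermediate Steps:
U = 60
A(y, o) = 60
Q = 74566777/234960 (Q = 113/(-15664) + 19042/60 = 113*(-1/15664) + 19042*(1/60) = -113/15664 + 9521/30 = 74566777/234960 ≈ 317.36)
(39338 + Q)/(-37610 + 11231) = (39338 + 74566777/234960)/(-37610 + 11231) = (9317423257/234960)/(-26379) = (9317423257/234960)*(-1/26379) = -9317423257/6198009840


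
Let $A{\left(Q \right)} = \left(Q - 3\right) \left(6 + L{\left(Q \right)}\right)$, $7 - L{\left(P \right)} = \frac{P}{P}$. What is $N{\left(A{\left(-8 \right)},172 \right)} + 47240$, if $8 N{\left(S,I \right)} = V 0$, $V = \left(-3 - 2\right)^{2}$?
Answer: $47240$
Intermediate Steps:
$L{\left(P \right)} = 6$ ($L{\left(P \right)} = 7 - \frac{P}{P} = 7 - 1 = 6$)
$V = 25$ ($V = \left(-5\right)^{2} = 25$)
$A{\left(Q \right)} = -36 + 12 Q$ ($A{\left(Q \right)} = \left(Q - 3\right) \left(6 + 6\right) = \left(-3 + Q\right) 12 = -36 + 12 Q$)
$N{\left(S,I \right)} = 0$ ($N{\left(S,I \right)} = \frac{25 \cdot 0}{8} = \frac{1}{8} \cdot 0 = 0$)
$N{\left(A{\left(-8 \right)},172 \right)} + 47240 = 0 + 47240 = 47240$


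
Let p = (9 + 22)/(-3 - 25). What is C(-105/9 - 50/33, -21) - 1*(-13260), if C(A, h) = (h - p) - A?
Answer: 4082013/308 ≈ 13253.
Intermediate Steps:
p = -31/28 (p = 31/(-28) = 31*(-1/28) = -31/28 ≈ -1.1071)
C(A, h) = 31/28 + h - A (C(A, h) = (h - 1*(-31/28)) - A = (h + 31/28) - A = (31/28 + h) - A = 31/28 + h - A)
C(-105/9 - 50/33, -21) - 1*(-13260) = (31/28 - 21 - (-105/9 - 50/33)) - 1*(-13260) = (31/28 - 21 - (-105*⅑ - 50*1/33)) + 13260 = (31/28 - 21 - (-35/3 - 50/33)) + 13260 = (31/28 - 21 - 1*(-145/11)) + 13260 = (31/28 - 21 + 145/11) + 13260 = -2067/308 + 13260 = 4082013/308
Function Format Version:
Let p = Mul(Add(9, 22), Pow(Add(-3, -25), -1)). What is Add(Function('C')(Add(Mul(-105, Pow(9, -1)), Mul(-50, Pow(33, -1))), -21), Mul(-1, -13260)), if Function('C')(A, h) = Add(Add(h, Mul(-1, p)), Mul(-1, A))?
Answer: Rational(4082013, 308) ≈ 13253.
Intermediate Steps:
p = Rational(-31, 28) (p = Mul(31, Pow(-28, -1)) = Mul(31, Rational(-1, 28)) = Rational(-31, 28) ≈ -1.1071)
Function('C')(A, h) = Add(Rational(31, 28), h, Mul(-1, A)) (Function('C')(A, h) = Add(Add(h, Mul(-1, Rational(-31, 28))), Mul(-1, A)) = Add(Add(h, Rational(31, 28)), Mul(-1, A)) = Add(Add(Rational(31, 28), h), Mul(-1, A)) = Add(Rational(31, 28), h, Mul(-1, A)))
Add(Function('C')(Add(Mul(-105, Pow(9, -1)), Mul(-50, Pow(33, -1))), -21), Mul(-1, -13260)) = Add(Add(Rational(31, 28), -21, Mul(-1, Add(Mul(-105, Pow(9, -1)), Mul(-50, Pow(33, -1))))), Mul(-1, -13260)) = Add(Add(Rational(31, 28), -21, Mul(-1, Add(Mul(-105, Rational(1, 9)), Mul(-50, Rational(1, 33))))), 13260) = Add(Add(Rational(31, 28), -21, Mul(-1, Add(Rational(-35, 3), Rational(-50, 33)))), 13260) = Add(Add(Rational(31, 28), -21, Mul(-1, Rational(-145, 11))), 13260) = Add(Add(Rational(31, 28), -21, Rational(145, 11)), 13260) = Add(Rational(-2067, 308), 13260) = Rational(4082013, 308)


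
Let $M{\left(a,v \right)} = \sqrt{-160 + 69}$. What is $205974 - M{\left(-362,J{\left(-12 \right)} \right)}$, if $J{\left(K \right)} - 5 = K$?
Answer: $205974 - i \sqrt{91} \approx 2.0597 \cdot 10^{5} - 9.5394 i$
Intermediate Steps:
$J{\left(K \right)} = 5 + K$
$M{\left(a,v \right)} = i \sqrt{91}$ ($M{\left(a,v \right)} = \sqrt{-91} = i \sqrt{91}$)
$205974 - M{\left(-362,J{\left(-12 \right)} \right)} = 205974 - i \sqrt{91}$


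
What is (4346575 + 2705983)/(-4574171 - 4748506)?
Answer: -7052558/9322677 ≈ -0.75649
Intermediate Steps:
(4346575 + 2705983)/(-4574171 - 4748506) = 7052558/(-9322677) = 7052558*(-1/9322677) = -7052558/9322677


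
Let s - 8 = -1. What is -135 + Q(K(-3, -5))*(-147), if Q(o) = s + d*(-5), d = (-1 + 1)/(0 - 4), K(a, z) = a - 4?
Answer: -1164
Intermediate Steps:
s = 7 (s = 8 - 1 = 7)
K(a, z) = -4 + a
d = 0 (d = 0/(-4) = 0*(-¼) = 0)
Q(o) = 7 (Q(o) = 7 + 0*(-5) = 7 + 0 = 7)
-135 + Q(K(-3, -5))*(-147) = -135 + 7*(-147) = -135 - 1029 = -1164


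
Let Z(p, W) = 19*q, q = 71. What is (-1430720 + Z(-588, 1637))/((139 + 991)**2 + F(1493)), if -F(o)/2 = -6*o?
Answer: -1429371/1294816 ≈ -1.1039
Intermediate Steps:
F(o) = 12*o (F(o) = -(-12)*o = 12*o)
Z(p, W) = 1349 (Z(p, W) = 19*71 = 1349)
(-1430720 + Z(-588, 1637))/((139 + 991)**2 + F(1493)) = (-1430720 + 1349)/((139 + 991)**2 + 12*1493) = -1429371/(1130**2 + 17916) = -1429371/(1276900 + 17916) = -1429371/1294816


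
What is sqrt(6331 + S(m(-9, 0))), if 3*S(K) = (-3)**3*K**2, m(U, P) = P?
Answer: sqrt(6331) ≈ 79.568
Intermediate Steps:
S(K) = -9*K**2 (S(K) = ((-3)**3*K**2)/3 = (-27*K**2)/3 = -9*K**2)
sqrt(6331 + S(m(-9, 0))) = sqrt(6331 - 9*0**2) = sqrt(6331 - 9*0) = sqrt(6331 + 0) = sqrt(6331)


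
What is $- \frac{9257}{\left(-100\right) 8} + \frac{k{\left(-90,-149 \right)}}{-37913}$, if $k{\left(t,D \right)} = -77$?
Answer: $\frac{351022241}{30330400} \approx 11.573$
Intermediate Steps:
$- \frac{9257}{\left(-100\right) 8} + \frac{k{\left(-90,-149 \right)}}{-37913} = - \frac{9257}{\left(-100\right) 8} - \frac{77}{-37913} = - \frac{9257}{-800} - - \frac{77}{37913} = \left(-9257\right) \left(- \frac{1}{800}\right) + \frac{77}{37913} = \frac{9257}{800} + \frac{77}{37913} = \frac{351022241}{30330400}$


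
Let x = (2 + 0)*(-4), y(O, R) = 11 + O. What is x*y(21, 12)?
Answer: -256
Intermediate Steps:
x = -8 (x = 2*(-4) = -8)
x*y(21, 12) = -8*(11 + 21) = -8*32 = -256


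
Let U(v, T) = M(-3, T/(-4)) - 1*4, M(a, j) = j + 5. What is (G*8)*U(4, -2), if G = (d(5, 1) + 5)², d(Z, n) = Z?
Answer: 1200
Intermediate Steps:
G = 100 (G = (5 + 5)² = 10² = 100)
M(a, j) = 5 + j
U(v, T) = 1 - T/4 (U(v, T) = (5 + T/(-4)) - 1*4 = (5 + T*(-¼)) - 4 = (5 - T/4) - 4 = 1 - T/4)
(G*8)*U(4, -2) = (100*8)*(1 - ¼*(-2)) = 800*(1 + ½) = 800*(3/2) = 1200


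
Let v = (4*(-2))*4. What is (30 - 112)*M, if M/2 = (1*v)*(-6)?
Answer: -31488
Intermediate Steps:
v = -32 (v = -8*4 = -32)
M = 384 (M = 2*((1*(-32))*(-6)) = 2*(-32*(-6)) = 2*192 = 384)
(30 - 112)*M = (30 - 112)*384 = -82*384 = -31488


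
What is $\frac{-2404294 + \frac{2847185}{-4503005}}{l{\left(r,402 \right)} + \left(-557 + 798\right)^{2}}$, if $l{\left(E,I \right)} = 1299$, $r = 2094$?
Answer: $- \frac{2165310150131}{53477687380} \approx -40.49$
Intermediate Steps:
$\frac{-2404294 + \frac{2847185}{-4503005}}{l{\left(r,402 \right)} + \left(-557 + 798\right)^{2}} = \frac{-2404294 + \frac{2847185}{-4503005}}{1299 + \left(-557 + 798\right)^{2}} = \frac{-2404294 + 2847185 \left(- \frac{1}{4503005}\right)}{1299 + 241^{2}} = \frac{-2404294 - \frac{569437}{900601}}{1299 + 58081} = - \frac{2165310150131}{900601 \cdot 59380} = \left(- \frac{2165310150131}{900601}\right) \frac{1}{59380} = - \frac{2165310150131}{53477687380}$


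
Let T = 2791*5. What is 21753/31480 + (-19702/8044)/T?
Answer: 24412414781/35337565496 ≈ 0.69083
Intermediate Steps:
T = 13955
21753/31480 + (-19702/8044)/T = 21753/31480 - 19702/8044/13955 = 21753*(1/31480) - 19702*1/8044*(1/13955) = 21753/31480 - 9851/4022*1/13955 = 21753/31480 - 9851/56127010 = 24412414781/35337565496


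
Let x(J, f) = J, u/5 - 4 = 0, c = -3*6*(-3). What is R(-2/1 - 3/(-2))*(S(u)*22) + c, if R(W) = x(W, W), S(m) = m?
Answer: -166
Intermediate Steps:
c = 54 (c = -18*(-3) = 54)
u = 20 (u = 20 + 5*0 = 20 + 0 = 20)
R(W) = W
R(-2/1 - 3/(-2))*(S(u)*22) + c = (-2/1 - 3/(-2))*(20*22) + 54 = (-2*1 - 3*(-½))*440 + 54 = (-2 + 3/2)*440 + 54 = -½*440 + 54 = -220 + 54 = -166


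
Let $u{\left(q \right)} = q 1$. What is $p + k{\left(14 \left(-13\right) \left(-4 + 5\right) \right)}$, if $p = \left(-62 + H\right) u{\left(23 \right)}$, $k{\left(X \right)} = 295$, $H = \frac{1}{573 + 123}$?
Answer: $- \frac{787153}{696} \approx -1131.0$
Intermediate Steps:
$u{\left(q \right)} = q$
$H = \frac{1}{696} \approx 0.0014368$
$p = - \frac{992473}{696}$ ($p = \left(-62 + \frac{1}{696}\right) 23 = \left(- \frac{43151}{696}\right) 23 = - \frac{992473}{696} \approx -1426.0$)
$p + k{\left(14 \left(-13\right) \left(-4 + 5\right) \right)} = - \frac{992473}{696} + 295 = - \frac{787153}{696}$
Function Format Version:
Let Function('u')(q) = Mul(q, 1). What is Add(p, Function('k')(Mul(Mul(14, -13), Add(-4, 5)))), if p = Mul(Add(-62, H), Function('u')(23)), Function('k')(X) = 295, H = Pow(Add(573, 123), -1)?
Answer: Rational(-787153, 696) ≈ -1131.0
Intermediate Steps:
Function('u')(q) = q
H = Rational(1, 696) (H = Pow(696, -1) = Rational(1, 696) ≈ 0.0014368)
p = Rational(-992473, 696) (p = Mul(Add(-62, Rational(1, 696)), 23) = Mul(Rational(-43151, 696), 23) = Rational(-992473, 696) ≈ -1426.0)
Add(p, Function('k')(Mul(Mul(14, -13), Add(-4, 5)))) = Add(Rational(-992473, 696), 295) = Rational(-787153, 696)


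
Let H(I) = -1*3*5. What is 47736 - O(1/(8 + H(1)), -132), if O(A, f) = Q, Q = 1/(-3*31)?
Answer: 4439449/93 ≈ 47736.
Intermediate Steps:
H(I) = -15 (H(I) = -3*5 = -15)
Q = -1/93 (Q = 1/(-93) = -1/93 ≈ -0.010753)
O(A, f) = -1/93
47736 - O(1/(8 + H(1)), -132) = 47736 - 1*(-1/93) = 47736 + 1/93 = 4439449/93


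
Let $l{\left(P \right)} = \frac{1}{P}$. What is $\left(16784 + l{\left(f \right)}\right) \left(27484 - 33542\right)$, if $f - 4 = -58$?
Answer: $- \frac{2745288715}{27} \approx -1.0168 \cdot 10^{8}$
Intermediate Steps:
$f = -54$ ($f = 4 - 58 = -54$)
$\left(16784 + l{\left(f \right)}\right) \left(27484 - 33542\right) = \left(16784 + \frac{1}{-54}\right) \left(27484 - 33542\right) = \left(16784 - \frac{1}{54}\right) \left(-6058\right) = \frac{906335}{54} \left(-6058\right) = - \frac{2745288715}{27}$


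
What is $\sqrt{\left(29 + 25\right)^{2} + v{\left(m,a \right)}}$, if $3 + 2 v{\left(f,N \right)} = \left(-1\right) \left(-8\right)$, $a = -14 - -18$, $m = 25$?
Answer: $\frac{\sqrt{11674}}{2} \approx 54.023$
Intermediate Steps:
$a = 4$ ($a = -14 + 18 = 4$)
$v{\left(f,N \right)} = \frac{5}{2}$ ($v{\left(f,N \right)} = - \frac{3}{2} + \frac{\left(-1\right) \left(-8\right)}{2} = - \frac{3}{2} + \frac{1}{2} \cdot 8 = - \frac{3}{2} + 4 = \frac{5}{2}$)
$\sqrt{\left(29 + 25\right)^{2} + v{\left(m,a \right)}} = \sqrt{\left(29 + 25\right)^{2} + \frac{5}{2}} = \sqrt{54^{2} + \frac{5}{2}} = \sqrt{2916 + \frac{5}{2}} = \sqrt{\frac{5837}{2}} = \frac{\sqrt{11674}}{2}$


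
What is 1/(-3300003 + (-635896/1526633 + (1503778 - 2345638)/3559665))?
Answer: -362286803863/1195547776194177737 ≈ -3.0303e-7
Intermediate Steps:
1/(-3300003 + (-635896/1526633 + (1503778 - 2345638)/3559665)) = 1/(-3300003 + (-635896*1/1526633 - 841860*1/3559665)) = 1/(-3300003 + (-635896/1526633 - 56124/237311)) = 1/(-3300003 - 236585866148/362286803863) = 1/(-1195547776194177737/362286803863) = -362286803863/1195547776194177737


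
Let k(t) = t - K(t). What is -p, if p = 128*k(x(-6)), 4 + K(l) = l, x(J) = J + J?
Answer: -512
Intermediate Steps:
x(J) = 2*J
K(l) = -4 + l
k(t) = 4 (k(t) = t - (-4 + t) = t + (4 - t) = 4)
p = 512 (p = 128*4 = 512)
-p = -1*512 = -512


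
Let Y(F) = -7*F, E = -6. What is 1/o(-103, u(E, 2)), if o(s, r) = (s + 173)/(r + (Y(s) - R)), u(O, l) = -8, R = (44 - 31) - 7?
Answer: 101/10 ≈ 10.100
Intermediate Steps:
R = 6 (R = 13 - 7 = 6)
o(s, r) = (173 + s)/(-6 + r - 7*s) (o(s, r) = (s + 173)/(r + (-7*s - 1*6)) = (173 + s)/(r + (-7*s - 6)) = (173 + s)/(r + (-6 - 7*s)) = (173 + s)/(-6 + r - 7*s))
1/o(-103, u(E, 2)) = 1/((173 - 103)/(-6 - 8 - 7*(-103))) = 1/(70/(-6 - 8 + 721)) = 1/(70/707) = 1/((1/707)*70) = 1/(10/101) = 101/10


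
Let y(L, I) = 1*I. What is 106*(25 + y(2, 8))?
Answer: 3498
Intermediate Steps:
y(L, I) = I
106*(25 + y(2, 8)) = 106*(25 + 8) = 106*33 = 3498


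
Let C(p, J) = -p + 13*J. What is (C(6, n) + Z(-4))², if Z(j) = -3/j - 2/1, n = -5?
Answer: 83521/16 ≈ 5220.1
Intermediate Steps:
Z(j) = -2 - 3/j (Z(j) = -3/j - 2*1 = -3/j - 2 = -2 - 3/j)
(C(6, n) + Z(-4))² = ((-1*6 + 13*(-5)) + (-2 - 3/(-4)))² = ((-6 - 65) + (-2 - 3*(-¼)))² = (-71 + (-2 + ¾))² = (-71 - 5/4)² = (-289/4)² = 83521/16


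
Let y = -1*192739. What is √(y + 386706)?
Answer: √193967 ≈ 440.42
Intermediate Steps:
y = -192739
√(y + 386706) = √(-192739 + 386706) = √193967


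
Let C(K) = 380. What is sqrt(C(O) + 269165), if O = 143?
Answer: sqrt(269545) ≈ 519.18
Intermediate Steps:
sqrt(C(O) + 269165) = sqrt(380 + 269165) = sqrt(269545)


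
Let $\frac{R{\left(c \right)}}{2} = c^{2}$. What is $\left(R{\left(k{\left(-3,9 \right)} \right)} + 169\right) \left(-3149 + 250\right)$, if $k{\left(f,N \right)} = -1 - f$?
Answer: $-513123$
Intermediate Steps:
$R{\left(c \right)} = 2 c^{2}$
$\left(R{\left(k{\left(-3,9 \right)} \right)} + 169\right) \left(-3149 + 250\right) = \left(2 \left(-1 - -3\right)^{2} + 169\right) \left(-3149 + 250\right) = \left(2 \left(-1 + 3\right)^{2} + 169\right) \left(-2899\right) = \left(2 \cdot 2^{2} + 169\right) \left(-2899\right) = \left(2 \cdot 4 + 169\right) \left(-2899\right) = \left(8 + 169\right) \left(-2899\right) = 177 \left(-2899\right) = -513123$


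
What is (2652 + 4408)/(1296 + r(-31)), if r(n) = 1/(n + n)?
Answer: 437720/80351 ≈ 5.4476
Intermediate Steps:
r(n) = 1/(2*n)
(2652 + 4408)/(1296 + r(-31)) = (2652 + 4408)/(1296 + (1/2)/(-31)) = 7060/(1296 + (1/2)*(-1/31)) = 7060/(1296 - 1/62) = 7060/(80351/62) = 7060*(62/80351) = 437720/80351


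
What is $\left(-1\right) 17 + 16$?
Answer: $-1$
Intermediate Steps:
$\left(-1\right) 17 + 16 = -17 + 16 = -1$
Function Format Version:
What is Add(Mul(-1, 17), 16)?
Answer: -1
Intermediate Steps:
Add(Mul(-1, 17), 16) = Add(-17, 16) = -1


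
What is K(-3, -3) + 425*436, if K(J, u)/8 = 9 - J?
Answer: 185396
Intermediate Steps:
K(J, u) = 72 - 8*J (K(J, u) = 8*(9 - J) = 72 - 8*J)
K(-3, -3) + 425*436 = (72 - 8*(-3)) + 425*436 = (72 + 24) + 185300 = 96 + 185300 = 185396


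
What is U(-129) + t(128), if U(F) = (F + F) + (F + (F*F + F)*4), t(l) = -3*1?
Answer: 65658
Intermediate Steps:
t(l) = -3
U(F) = 4*F² + 7*F (U(F) = 2*F + (F + (F² + F)*4) = 2*F + (F + (F + F²)*4) = 2*F + (F + (4*F + 4*F²)) = 2*F + (4*F² + 5*F) = 4*F² + 7*F)
U(-129) + t(128) = -129*(7 + 4*(-129)) - 3 = -129*(7 - 516) - 3 = -129*(-509) - 3 = 65661 - 3 = 65658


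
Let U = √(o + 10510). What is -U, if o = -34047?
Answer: -I*√23537 ≈ -153.42*I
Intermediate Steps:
U = I*√23537 (U = √(-34047 + 10510) = √(-23537) = I*√23537 ≈ 153.42*I)
-U = -I*√23537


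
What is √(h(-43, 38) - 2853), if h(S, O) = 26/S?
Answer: I*√5276315/43 ≈ 53.419*I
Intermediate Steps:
√(h(-43, 38) - 2853) = √(26/(-43) - 2853) = √(26*(-1/43) - 2853) = √(-26/43 - 2853) = √(-122705/43) = I*√5276315/43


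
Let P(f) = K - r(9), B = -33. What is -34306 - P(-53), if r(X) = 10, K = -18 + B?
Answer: -34245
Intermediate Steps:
K = -51 (K = -18 - 33 = -51)
P(f) = -61 (P(f) = -51 - 1*10 = -51 - 10 = -61)
-34306 - P(-53) = -34306 - 1*(-61) = -34306 + 61 = -34245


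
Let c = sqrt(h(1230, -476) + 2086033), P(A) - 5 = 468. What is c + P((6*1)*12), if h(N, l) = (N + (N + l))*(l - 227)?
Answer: 473 + 3*sqrt(76809) ≈ 1304.4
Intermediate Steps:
h(N, l) = (-227 + l)*(l + 2*N) (h(N, l) = (l + 2*N)*(-227 + l) = (-227 + l)*(l + 2*N))
P(A) = 473 (P(A) = 5 + 468 = 473)
c = 3*sqrt(76809) (c = sqrt(((-476)**2 - 454*1230 - 227*(-476) + 2*1230*(-476)) + 2086033) = sqrt((226576 - 558420 + 108052 - 1170960) + 2086033) = sqrt(-1394752 + 2086033) = sqrt(691281) = 3*sqrt(76809) ≈ 831.43)
c + P((6*1)*12) = 3*sqrt(76809) + 473 = 473 + 3*sqrt(76809)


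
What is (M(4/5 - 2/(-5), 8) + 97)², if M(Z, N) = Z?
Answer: 241081/25 ≈ 9643.2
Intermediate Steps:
(M(4/5 - 2/(-5), 8) + 97)² = ((4/5 - 2/(-5)) + 97)² = ((4*(⅕) - 2*(-⅕)) + 97)² = ((⅘ + ⅖) + 97)² = (6/5 + 97)² = (491/5)² = 241081/25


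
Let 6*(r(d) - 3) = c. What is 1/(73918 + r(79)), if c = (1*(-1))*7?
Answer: 6/443519 ≈ 1.3528e-5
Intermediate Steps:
c = -7 (c = -1*7 = -7)
r(d) = 11/6 (r(d) = 3 + (⅙)*(-7) = 3 - 7/6 = 11/6)
1/(73918 + r(79)) = 1/(73918 + 11/6) = 1/(443519/6) = 6/443519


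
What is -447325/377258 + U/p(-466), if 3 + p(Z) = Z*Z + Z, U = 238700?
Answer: -6878027675/81746904246 ≈ -0.084138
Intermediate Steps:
p(Z) = -3 + Z + Z² (p(Z) = -3 + (Z*Z + Z) = -3 + (Z² + Z) = -3 + (Z + Z²) = -3 + Z + Z²)
-447325/377258 + U/p(-466) = -447325/377258 + 238700/(-3 - 466 + (-466)²) = -447325*1/377258 + 238700/(-3 - 466 + 217156) = -447325/377258 + 238700/216687 = -6878027675/81746904246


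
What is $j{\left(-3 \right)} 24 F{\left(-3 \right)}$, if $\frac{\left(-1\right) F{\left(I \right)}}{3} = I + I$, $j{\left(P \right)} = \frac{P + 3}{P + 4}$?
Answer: $0$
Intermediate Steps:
$j{\left(P \right)} = \frac{3 + P}{4 + P}$
$F{\left(I \right)} = - 6 I$ ($F{\left(I \right)} = - 3 \left(I + I\right) = - 3 \cdot 2 I = - 6 I$)
$j{\left(-3 \right)} 24 F{\left(-3 \right)} = \frac{3 - 3}{4 - 3} \cdot 24 \left(\left(-6\right) \left(-3\right)\right) = 1^{-1} \cdot 0 \cdot 24 \cdot 18 = 1 \cdot 0 \cdot 24 \cdot 18 = 0 \cdot 24 \cdot 18 = 0 \cdot 18 = 0$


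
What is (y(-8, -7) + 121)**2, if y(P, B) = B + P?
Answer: 11236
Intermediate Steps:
(y(-8, -7) + 121)**2 = ((-7 - 8) + 121)**2 = (-15 + 121)**2 = 106**2 = 11236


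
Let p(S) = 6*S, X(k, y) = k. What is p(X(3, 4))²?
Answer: 324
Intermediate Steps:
p(X(3, 4))² = (6*3)² = 18² = 324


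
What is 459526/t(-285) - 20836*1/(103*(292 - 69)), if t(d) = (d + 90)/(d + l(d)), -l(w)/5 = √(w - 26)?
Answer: 200541930318/298597 + 459526*I*√311/39 ≈ 6.7161e+5 + 2.0779e+5*I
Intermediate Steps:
l(w) = -5*√(-26 + w) (l(w) = -5*√(w - 26) = -5*√(-26 + w))
t(d) = (90 + d)/(d - 5*√(-26 + d)) (t(d) = (d + 90)/(d - 5*√(-26 + d)) = (90 + d)/(d - 5*√(-26 + d)))
459526/t(-285) - 20836*1/(103*(292 - 69)) = 459526/(((90 - 285)/(-285 - 5*√(-26 - 285)))) - 20836*1/(103*(292 - 69)) = 459526/((-195/(-285 - 5*I*√311))) - 20836/(103*223) = 459526/((-195/(-285 - 5*I*√311))) - 20836/22969 = 459526*(19/13 + I*√311/39) - 20836/22969 = (8730994/13 + 459526*I*√311/39) - 20836/22969 = 200541930318/298597 + 459526*I*√311/39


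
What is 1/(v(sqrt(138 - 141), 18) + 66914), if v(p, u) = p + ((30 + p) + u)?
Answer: 33481/2241954728 - I*sqrt(3)/2241954728 ≈ 1.4934e-5 - 7.7256e-10*I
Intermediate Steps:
v(p, u) = 30 + u + 2*p (v(p, u) = p + (30 + p + u) = 30 + u + 2*p)
1/(v(sqrt(138 - 141), 18) + 66914) = 1/((30 + 18 + 2*sqrt(138 - 141)) + 66914) = 1/((30 + 18 + 2*sqrt(-3)) + 66914) = 1/((30 + 18 + 2*(I*sqrt(3))) + 66914) = 1/((30 + 18 + 2*I*sqrt(3)) + 66914) = 1/((48 + 2*I*sqrt(3)) + 66914) = 1/(66962 + 2*I*sqrt(3))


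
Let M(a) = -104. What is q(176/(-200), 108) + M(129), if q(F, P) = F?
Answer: -2622/25 ≈ -104.88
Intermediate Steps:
q(176/(-200), 108) + M(129) = 176/(-200) - 104 = 176*(-1/200) - 104 = -22/25 - 104 = -2622/25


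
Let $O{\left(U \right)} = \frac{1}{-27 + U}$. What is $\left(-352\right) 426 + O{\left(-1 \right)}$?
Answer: $- \frac{4198657}{28} \approx -1.4995 \cdot 10^{5}$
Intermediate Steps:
$\left(-352\right) 426 + O{\left(-1 \right)} = \left(-352\right) 426 + \frac{1}{-27 - 1} = -149952 + \frac{1}{-28} = -149952 - \frac{1}{28} = - \frac{4198657}{28}$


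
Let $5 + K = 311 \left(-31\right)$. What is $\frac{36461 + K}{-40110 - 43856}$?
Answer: $- \frac{26815}{83966} \approx -0.31936$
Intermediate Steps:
$K = -9646$ ($K = -5 + 311 \left(-31\right) = -5 - 9641 = -9646$)
$\frac{36461 + K}{-40110 - 43856} = \frac{36461 - 9646}{-40110 - 43856} = \frac{26815}{-83966} = 26815 \left(- \frac{1}{83966}\right) = - \frac{26815}{83966}$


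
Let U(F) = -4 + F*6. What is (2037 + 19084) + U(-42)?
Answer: 20865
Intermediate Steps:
U(F) = -4 + 6*F
(2037 + 19084) + U(-42) = (2037 + 19084) + (-4 + 6*(-42)) = 21121 + (-4 - 252) = 21121 - 256 = 20865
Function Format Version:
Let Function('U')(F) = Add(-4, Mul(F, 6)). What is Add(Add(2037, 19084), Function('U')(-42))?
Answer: 20865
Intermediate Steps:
Function('U')(F) = Add(-4, Mul(6, F))
Add(Add(2037, 19084), Function('U')(-42)) = Add(Add(2037, 19084), Add(-4, Mul(6, -42))) = Add(21121, Add(-4, -252)) = Add(21121, -256) = 20865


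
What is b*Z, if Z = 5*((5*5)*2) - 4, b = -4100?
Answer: -1008600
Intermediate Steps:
Z = 246 (Z = 5*(25*2) - 4 = 5*50 - 4 = 250 - 4 = 246)
b*Z = -4100*246 = -1008600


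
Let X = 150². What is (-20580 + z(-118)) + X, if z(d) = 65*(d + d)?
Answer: -13420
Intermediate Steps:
z(d) = 130*d (z(d) = 65*(2*d) = 130*d)
X = 22500
(-20580 + z(-118)) + X = (-20580 + 130*(-118)) + 22500 = (-20580 - 15340) + 22500 = -35920 + 22500 = -13420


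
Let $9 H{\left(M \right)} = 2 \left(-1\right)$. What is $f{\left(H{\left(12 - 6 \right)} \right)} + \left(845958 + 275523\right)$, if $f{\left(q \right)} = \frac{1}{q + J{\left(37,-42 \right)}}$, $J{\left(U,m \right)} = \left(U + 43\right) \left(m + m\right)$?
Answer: $\frac{67829413833}{60482} \approx 1.1215 \cdot 10^{6}$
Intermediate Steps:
$H{\left(M \right)} = - \frac{2}{9}$ ($H{\left(M \right)} = \frac{2 \left(-1\right)}{9} = \frac{1}{9} \left(-2\right) = - \frac{2}{9}$)
$J{\left(U,m \right)} = 2 m \left(43 + U\right)$ ($J{\left(U,m \right)} = \left(43 + U\right) 2 m = 2 m \left(43 + U\right)$)
$f{\left(q \right)} = \frac{1}{-6720 + q}$ ($f{\left(q \right)} = \frac{1}{q + 2 \left(-42\right) \left(43 + 37\right)} = \frac{1}{q + 2 \left(-42\right) 80} = \frac{1}{q - 6720} = \frac{1}{-6720 + q}$)
$f{\left(H{\left(12 - 6 \right)} \right)} + \left(845958 + 275523\right) = \frac{1}{-6720 - \frac{2}{9}} + \left(845958 + 275523\right) = \frac{1}{- \frac{60482}{9}} + 1121481 = - \frac{9}{60482} + 1121481 = \frac{67829413833}{60482}$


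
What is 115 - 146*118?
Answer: -17113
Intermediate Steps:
115 - 146*118 = 115 - 17228 = -17113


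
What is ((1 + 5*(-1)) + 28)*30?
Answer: 720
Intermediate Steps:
((1 + 5*(-1)) + 28)*30 = ((1 - 5) + 28)*30 = (-4 + 28)*30 = 24*30 = 720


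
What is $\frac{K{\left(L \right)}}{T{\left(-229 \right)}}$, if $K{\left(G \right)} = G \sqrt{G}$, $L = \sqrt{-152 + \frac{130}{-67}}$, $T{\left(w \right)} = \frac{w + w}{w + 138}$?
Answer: $\frac{819 \sqrt[4]{201} \cdot 382^{\frac{3}{4}} i^{\frac{3}{2}}}{30686} \approx -6.1401 + 6.1401 i$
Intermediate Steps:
$T{\left(w \right)} = \frac{2 w}{138 + w}$
$L = \frac{3 i \sqrt{76782}}{67}$ ($L = \sqrt{-152 + 130 \left(- \frac{1}{67}\right)} = \sqrt{-152 - \frac{130}{67}} = \sqrt{- \frac{10314}{67}} = \frac{3 i \sqrt{76782}}{67} \approx 12.407 i$)
$K{\left(G \right)} = G^{\frac{3}{2}}$
$\frac{K{\left(L \right)}}{T{\left(-229 \right)}} = \frac{\left(\frac{3 i \sqrt{76782}}{67}\right)^{\frac{3}{2}}}{2 \left(-229\right) \frac{1}{138 - 229}} = \frac{\frac{9}{67} \sqrt[4]{201} \cdot 382^{\frac{3}{4}} i^{\frac{3}{2}}}{2 \left(-229\right) \frac{1}{-91}} = \frac{\frac{9}{67} \sqrt[4]{201} \cdot 382^{\frac{3}{4}} i^{\frac{3}{2}}}{2 \left(-229\right) \left(- \frac{1}{91}\right)} = \frac{\frac{9}{67} \sqrt[4]{201} \cdot 382^{\frac{3}{4}} i^{\frac{3}{2}}}{\frac{458}{91}} = \frac{9 \sqrt[4]{201} \cdot 382^{\frac{3}{4}} i^{\frac{3}{2}}}{67} \cdot \frac{91}{458} = \frac{819 \sqrt[4]{201} \cdot 382^{\frac{3}{4}} i^{\frac{3}{2}}}{30686}$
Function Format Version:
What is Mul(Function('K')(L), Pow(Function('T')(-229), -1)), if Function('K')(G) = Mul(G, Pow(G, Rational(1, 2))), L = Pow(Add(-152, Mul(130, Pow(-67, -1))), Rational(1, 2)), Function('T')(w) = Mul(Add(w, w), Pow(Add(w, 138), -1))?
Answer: Mul(Rational(819, 30686), Pow(201, Rational(1, 4)), Pow(382, Rational(3, 4)), Pow(I, Rational(3, 2))) ≈ Add(-6.1401, Mul(6.1401, I))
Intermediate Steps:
Function('T')(w) = Mul(2, w, Pow(Add(138, w), -1)) (Function('T')(w) = Mul(Mul(2, w), Pow(Add(138, w), -1)) = Mul(2, w, Pow(Add(138, w), -1)))
L = Mul(Rational(3, 67), I, Pow(76782, Rational(1, 2))) (L = Pow(Add(-152, Mul(130, Rational(-1, 67))), Rational(1, 2)) = Pow(Add(-152, Rational(-130, 67)), Rational(1, 2)) = Pow(Rational(-10314, 67), Rational(1, 2)) = Mul(Rational(3, 67), I, Pow(76782, Rational(1, 2))) ≈ Mul(12.407, I))
Function('K')(G) = Pow(G, Rational(3, 2))
Mul(Function('K')(L), Pow(Function('T')(-229), -1)) = Mul(Pow(Mul(Rational(3, 67), I, Pow(76782, Rational(1, 2))), Rational(3, 2)), Pow(Mul(2, -229, Pow(Add(138, -229), -1)), -1)) = Mul(Mul(Rational(9, 67), Pow(201, Rational(1, 4)), Pow(382, Rational(3, 4)), Pow(I, Rational(3, 2))), Pow(Mul(2, -229, Pow(-91, -1)), -1)) = Mul(Mul(Rational(9, 67), Pow(201, Rational(1, 4)), Pow(382, Rational(3, 4)), Pow(I, Rational(3, 2))), Pow(Mul(2, -229, Rational(-1, 91)), -1)) = Mul(Mul(Rational(9, 67), Pow(201, Rational(1, 4)), Pow(382, Rational(3, 4)), Pow(I, Rational(3, 2))), Pow(Rational(458, 91), -1)) = Mul(Mul(Rational(9, 67), Pow(201, Rational(1, 4)), Pow(382, Rational(3, 4)), Pow(I, Rational(3, 2))), Rational(91, 458)) = Mul(Rational(819, 30686), Pow(201, Rational(1, 4)), Pow(382, Rational(3, 4)), Pow(I, Rational(3, 2)))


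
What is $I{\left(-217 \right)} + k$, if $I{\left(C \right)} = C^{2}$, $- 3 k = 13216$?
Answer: $\frac{128051}{3} \approx 42684.0$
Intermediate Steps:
$k = - \frac{13216}{3}$ ($k = \left(- \frac{1}{3}\right) 13216 = - \frac{13216}{3} \approx -4405.3$)
$I{\left(-217 \right)} + k = \left(-217\right)^{2} - \frac{13216}{3} = 47089 - \frac{13216}{3} = \frac{128051}{3}$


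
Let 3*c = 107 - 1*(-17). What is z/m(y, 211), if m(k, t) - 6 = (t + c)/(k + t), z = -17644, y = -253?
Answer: 2223144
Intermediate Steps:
c = 124/3 (c = (107 - 1*(-17))/3 = (107 + 17)/3 = (⅓)*124 = 124/3 ≈ 41.333)
m(k, t) = 6 + (124/3 + t)/(k + t) (m(k, t) = 6 + (t + 124/3)/(k + t) = 6 + (124/3 + t)/(k + t))
z/m(y, 211) = -17644*(-253 + 211)/(124/3 + 6*(-253) + 7*211) = -17644*(-42/(124/3 - 1518 + 1477)) = -17644/((-1/42*⅓)) = -17644/(-1/126) = -17644*(-126) = 2223144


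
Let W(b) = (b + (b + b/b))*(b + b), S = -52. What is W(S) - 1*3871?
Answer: 6841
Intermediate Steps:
W(b) = 2*b*(1 + 2*b) (W(b) = (b + (b + 1))*(2*b) = (b + (1 + b))*(2*b) = (1 + 2*b)*(2*b) = 2*b*(1 + 2*b))
W(S) - 1*3871 = 2*(-52)*(1 + 2*(-52)) - 1*3871 = 2*(-52)*(1 - 104) - 3871 = 2*(-52)*(-103) - 3871 = 10712 - 3871 = 6841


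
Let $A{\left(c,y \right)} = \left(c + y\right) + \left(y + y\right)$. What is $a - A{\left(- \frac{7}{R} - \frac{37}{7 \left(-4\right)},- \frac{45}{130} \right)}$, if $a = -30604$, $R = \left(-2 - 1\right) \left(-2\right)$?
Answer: $- \frac{33418603}{1092} \approx -30603.0$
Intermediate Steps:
$R = 6$ ($R = \left(-3\right) \left(-2\right) = 6$)
$A{\left(c,y \right)} = c + 3 y$ ($A{\left(c,y \right)} = \left(c + y\right) + 2 y = c + 3 y$)
$a - A{\left(- \frac{7}{R} - \frac{37}{7 \left(-4\right)},- \frac{45}{130} \right)} = -30604 - \left(\left(- \frac{7}{6} - \frac{37}{7 \left(-4\right)}\right) + 3 \left(- \frac{45}{130}\right)\right) = -30604 - \left(\left(\left(-7\right) \frac{1}{6} - \frac{37}{-28}\right) + 3 \left(\left(-45\right) \frac{1}{130}\right)\right) = -30604 - \left(\left(- \frac{7}{6} - - \frac{37}{28}\right) + 3 \left(- \frac{9}{26}\right)\right) = -30604 - \left(\left(- \frac{7}{6} + \frac{37}{28}\right) - \frac{27}{26}\right) = -30604 - \left(\frac{13}{84} - \frac{27}{26}\right) = -30604 - - \frac{965}{1092} = -30604 + \frac{965}{1092} = - \frac{33418603}{1092}$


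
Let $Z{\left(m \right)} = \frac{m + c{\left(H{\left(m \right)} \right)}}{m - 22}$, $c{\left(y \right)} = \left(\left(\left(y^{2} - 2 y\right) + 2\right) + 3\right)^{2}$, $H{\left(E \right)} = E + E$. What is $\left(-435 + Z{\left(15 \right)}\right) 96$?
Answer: $- \frac{68840160}{7} \approx -9.8343 \cdot 10^{6}$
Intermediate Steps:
$H{\left(E \right)} = 2 E$
$c{\left(y \right)} = \left(5 + y^{2} - 2 y\right)^{2}$ ($c{\left(y \right)} = \left(\left(2 + y^{2} - 2 y\right) + 3\right)^{2} = \left(5 + y^{2} - 2 y\right)^{2}$)
$Z{\left(m \right)} = \frac{m + \left(5 - 4 m + 4 m^{2}\right)^{2}}{-22 + m}$ ($Z{\left(m \right)} = \frac{m + \left(5 + \left(2 m\right)^{2} - 2 \cdot 2 m\right)^{2}}{m - 22} = \frac{m + \left(5 + 4 m^{2} - 4 m\right)^{2}}{-22 + m} = \frac{m + \left(5 - 4 m + 4 m^{2}\right)^{2}}{-22 + m}$)
$\left(-435 + Z{\left(15 \right)}\right) 96 = \left(-435 + \frac{15 + \left(5 - 60 + 4 \cdot 15^{2}\right)^{2}}{-22 + 15}\right) 96 = \left(-435 + \frac{15 + \left(5 - 60 + 4 \cdot 225\right)^{2}}{-7}\right) 96 = \left(-435 - \frac{15 + \left(5 - 60 + 900\right)^{2}}{7}\right) 96 = \left(-435 - \frac{15 + 845^{2}}{7}\right) 96 = \left(-435 - \frac{15 + 714025}{7}\right) 96 = \left(-435 - \frac{714040}{7}\right) 96 = \left(- \frac{717085}{7}\right) 96 = - \frac{68840160}{7}$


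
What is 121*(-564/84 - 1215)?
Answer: -1034792/7 ≈ -1.4783e+5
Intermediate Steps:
121*(-564/84 - 1215) = 121*(-564*1/84 - 1215) = 121*(-47/7 - 1215) = 121*(-8552/7) = -1034792/7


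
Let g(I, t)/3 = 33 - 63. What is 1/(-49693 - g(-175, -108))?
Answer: -1/49603 ≈ -2.0160e-5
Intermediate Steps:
g(I, t) = -90 (g(I, t) = 3*(33 - 63) = 3*(-30) = -90)
1/(-49693 - g(-175, -108)) = 1/(-49693 - 1*(-90)) = 1/(-49693 + 90) = 1/(-49603) = -1/49603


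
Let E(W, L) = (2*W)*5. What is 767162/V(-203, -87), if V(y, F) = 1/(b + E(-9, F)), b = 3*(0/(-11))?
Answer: -69044580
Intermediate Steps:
E(W, L) = 10*W
b = 0 (b = 3*(0*(-1/11)) = 3*0 = 0)
V(y, F) = -1/90 (V(y, F) = 1/(0 + 10*(-9)) = 1/(0 - 90) = 1/(-90) = -1/90)
767162/V(-203, -87) = 767162/(-1/90) = 767162*(-90) = -69044580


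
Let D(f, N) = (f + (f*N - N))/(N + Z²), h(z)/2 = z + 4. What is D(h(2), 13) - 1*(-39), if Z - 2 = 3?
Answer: 1637/38 ≈ 43.079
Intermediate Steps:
h(z) = 8 + 2*z (h(z) = 2*(z + 4) = 2*(4 + z) = 8 + 2*z)
Z = 5 (Z = 2 + 3 = 5)
D(f, N) = (f - N + N*f)/(25 + N) (D(f, N) = (f + (f*N - N))/(N + 5²) = (f + (N*f - N))/(N + 25) = (f + (-N + N*f))/(25 + N) = (f - N + N*f)/(25 + N))
D(h(2), 13) - 1*(-39) = ((8 + 2*2) - 1*13 + 13*(8 + 2*2))/(25 + 13) - 1*(-39) = ((8 + 4) - 13 + 13*(8 + 4))/38 + 39 = (12 - 13 + 13*12)/38 + 39 = (12 - 13 + 156)/38 + 39 = (1/38)*155 + 39 = 155/38 + 39 = 1637/38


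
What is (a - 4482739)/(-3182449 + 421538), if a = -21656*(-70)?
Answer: 2966819/2760911 ≈ 1.0746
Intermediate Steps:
a = 1515920
(a - 4482739)/(-3182449 + 421538) = (1515920 - 4482739)/(-3182449 + 421538) = -2966819/(-2760911) = -2966819*(-1/2760911) = 2966819/2760911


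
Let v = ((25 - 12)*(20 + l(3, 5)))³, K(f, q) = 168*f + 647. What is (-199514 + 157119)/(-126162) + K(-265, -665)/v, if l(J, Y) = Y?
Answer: 1449805753949/4330904906250 ≈ 0.33476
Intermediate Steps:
K(f, q) = 647 + 168*f
v = 34328125 (v = ((25 - 12)*(20 + 5))³ = (13*25)³ = 325³ = 34328125)
(-199514 + 157119)/(-126162) + K(-265, -665)/v = (-199514 + 157119)/(-126162) + (647 + 168*(-265))/34328125 = -42395*(-1/126162) + (647 - 44520)*(1/34328125) = 42395/126162 - 43873*1/34328125 = 42395/126162 - 43873/34328125 = 1449805753949/4330904906250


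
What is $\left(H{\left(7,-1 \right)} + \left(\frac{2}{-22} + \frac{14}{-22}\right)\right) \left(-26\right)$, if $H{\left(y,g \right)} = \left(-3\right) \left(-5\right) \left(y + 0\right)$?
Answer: $- \frac{29822}{11} \approx -2711.1$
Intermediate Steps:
$H{\left(y,g \right)} = 15 y$
$\left(H{\left(7,-1 \right)} + \left(\frac{2}{-22} + \frac{14}{-22}\right)\right) \left(-26\right) = \left(15 \cdot 7 + \left(\frac{2}{-22} + \frac{14}{-22}\right)\right) \left(-26\right) = \left(105 + \left(2 \left(- \frac{1}{22}\right) + 14 \left(- \frac{1}{22}\right)\right)\right) \left(-26\right) = \left(105 - \frac{8}{11}\right) \left(-26\right) = \frac{1147}{11} \left(-26\right) = - \frac{29822}{11}$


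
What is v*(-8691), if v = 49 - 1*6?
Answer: -373713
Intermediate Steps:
v = 43 (v = 49 - 6 = 43)
v*(-8691) = 43*(-8691) = -373713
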